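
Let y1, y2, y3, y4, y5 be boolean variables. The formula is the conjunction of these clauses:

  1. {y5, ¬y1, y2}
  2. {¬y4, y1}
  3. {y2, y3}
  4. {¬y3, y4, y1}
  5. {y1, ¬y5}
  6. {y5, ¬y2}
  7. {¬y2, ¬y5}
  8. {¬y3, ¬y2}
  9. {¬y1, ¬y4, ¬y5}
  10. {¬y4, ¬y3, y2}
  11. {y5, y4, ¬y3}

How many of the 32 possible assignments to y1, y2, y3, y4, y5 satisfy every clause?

1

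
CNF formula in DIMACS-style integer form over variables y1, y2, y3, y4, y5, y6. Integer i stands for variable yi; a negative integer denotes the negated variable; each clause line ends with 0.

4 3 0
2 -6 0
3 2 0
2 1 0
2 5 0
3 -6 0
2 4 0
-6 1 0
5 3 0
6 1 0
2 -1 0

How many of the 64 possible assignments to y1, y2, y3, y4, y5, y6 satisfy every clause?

Case analysis on y2 and y1:
  y2=T, y1=T: 9 of the 16 assignments to (y3,y4,y5,y6) work.
  y2=T, y1=F: a clause becomes empty — 0.
  y2=F, y1=T: a clause becomes empty — 0.
  y2=F, y1=F: a clause becomes empty — 0.
Total: 9 + 0 + 0 + 0 = 9.

9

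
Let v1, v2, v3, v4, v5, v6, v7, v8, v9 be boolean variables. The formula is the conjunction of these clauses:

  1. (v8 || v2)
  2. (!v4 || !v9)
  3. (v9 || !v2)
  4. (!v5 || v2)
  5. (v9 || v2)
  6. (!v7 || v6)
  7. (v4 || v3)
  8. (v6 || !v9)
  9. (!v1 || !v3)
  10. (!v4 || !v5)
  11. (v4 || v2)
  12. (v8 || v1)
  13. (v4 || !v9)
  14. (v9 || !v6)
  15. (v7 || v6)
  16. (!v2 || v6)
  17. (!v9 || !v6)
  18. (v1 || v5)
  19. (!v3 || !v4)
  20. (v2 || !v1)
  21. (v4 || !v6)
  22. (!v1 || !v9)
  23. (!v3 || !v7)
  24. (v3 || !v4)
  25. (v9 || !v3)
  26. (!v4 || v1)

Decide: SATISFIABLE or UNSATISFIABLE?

UNSATISFIABLE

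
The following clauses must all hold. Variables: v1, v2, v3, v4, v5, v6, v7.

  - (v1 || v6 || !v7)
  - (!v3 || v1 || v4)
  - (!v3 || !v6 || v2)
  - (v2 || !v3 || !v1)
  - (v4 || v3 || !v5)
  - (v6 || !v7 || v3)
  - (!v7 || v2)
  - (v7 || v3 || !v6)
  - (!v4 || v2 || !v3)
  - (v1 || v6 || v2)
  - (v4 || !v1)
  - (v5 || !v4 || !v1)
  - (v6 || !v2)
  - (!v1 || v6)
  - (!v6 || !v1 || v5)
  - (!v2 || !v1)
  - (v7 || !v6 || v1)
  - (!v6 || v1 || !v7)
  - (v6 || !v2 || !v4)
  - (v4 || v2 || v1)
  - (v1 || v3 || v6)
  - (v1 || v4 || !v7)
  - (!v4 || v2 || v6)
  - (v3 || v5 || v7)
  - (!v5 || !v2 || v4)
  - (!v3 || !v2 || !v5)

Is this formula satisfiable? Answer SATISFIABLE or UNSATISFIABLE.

UNSATISFIABLE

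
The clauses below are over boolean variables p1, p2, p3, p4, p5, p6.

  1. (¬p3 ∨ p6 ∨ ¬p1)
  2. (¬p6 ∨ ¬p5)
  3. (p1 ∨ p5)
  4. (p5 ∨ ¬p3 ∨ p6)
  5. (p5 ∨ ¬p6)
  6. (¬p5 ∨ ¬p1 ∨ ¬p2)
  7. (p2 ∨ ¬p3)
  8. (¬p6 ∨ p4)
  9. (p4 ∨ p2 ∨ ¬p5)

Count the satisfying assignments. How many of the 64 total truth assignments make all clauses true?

Split on p5, then p6.
  p5=T, p6=T: a clause becomes empty — 0.
  p5=T, p6=F: 6 of the 16 assignments to (p1,p2,p3,p4) work.
  p5=F, p6=T: a clause becomes empty — 0.
  p5=F, p6=F: remaining (p1,p2,p3,p4) ∈ {(T,F,F,F); (T,F,F,T); (T,T,F,F); (T,T,F,T)} — 4.
Total: 0 + 6 + 0 + 4 = 10.

10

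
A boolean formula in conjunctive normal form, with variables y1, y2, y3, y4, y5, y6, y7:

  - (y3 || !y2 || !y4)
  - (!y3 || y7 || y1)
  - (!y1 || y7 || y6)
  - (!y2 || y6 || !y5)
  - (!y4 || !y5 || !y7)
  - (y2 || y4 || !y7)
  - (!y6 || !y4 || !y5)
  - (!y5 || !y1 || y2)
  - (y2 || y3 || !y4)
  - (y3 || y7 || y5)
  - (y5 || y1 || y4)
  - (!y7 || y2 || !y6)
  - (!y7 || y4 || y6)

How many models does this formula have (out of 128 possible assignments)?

Case analysis on y4 and y7:
  y4=1, y7=1: y1 free; 3 ways for (y2,y3,y5,y6) × 2^1 = 6.
  y4=1, y7=0: remaining (y1,y2,y3,y5,y6) ∈ {(1,0,1,0,1); (1,1,1,0,1)} — 2.
  y4=0, y7=1: y3 free; 3 ways for (y1,y2,y5,y6) × 2^1 = 6.
  y4=0, y7=0: 7 of the 32 assignments to (y1,y2,y3,y5,y6) work.
Total: 6 + 2 + 6 + 7 = 21.

21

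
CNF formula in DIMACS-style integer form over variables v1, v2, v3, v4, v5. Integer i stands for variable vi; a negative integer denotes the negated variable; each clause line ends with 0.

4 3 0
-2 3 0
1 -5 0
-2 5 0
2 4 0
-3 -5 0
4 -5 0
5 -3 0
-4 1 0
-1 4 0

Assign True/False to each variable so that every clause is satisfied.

Set v1 = True and propagate.
  then v4 is forced to True.
For the remaining variables, v2 = False, v3 = False, v5 = True works.
Every clause has at least one true literal under this assignment.

v1=True  v2=False  v3=False  v4=True  v5=True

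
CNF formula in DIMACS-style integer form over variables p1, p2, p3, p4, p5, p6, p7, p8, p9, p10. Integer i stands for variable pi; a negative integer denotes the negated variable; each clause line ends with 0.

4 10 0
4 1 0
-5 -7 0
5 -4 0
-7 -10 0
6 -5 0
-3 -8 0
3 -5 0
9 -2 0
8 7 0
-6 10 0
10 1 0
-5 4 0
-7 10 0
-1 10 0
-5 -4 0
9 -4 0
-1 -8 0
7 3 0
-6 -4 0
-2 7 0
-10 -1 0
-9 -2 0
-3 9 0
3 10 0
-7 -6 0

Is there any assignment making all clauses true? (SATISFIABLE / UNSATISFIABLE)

p10 = True:
  propagation gives p7=False, p8=True, p3=False; an empty clause results — contradiction.
p10 = False:
  propagation gives p4=True, p5=True; an empty clause results — contradiction.
Every branch closes, so no satisfying assignment exists.

UNSATISFIABLE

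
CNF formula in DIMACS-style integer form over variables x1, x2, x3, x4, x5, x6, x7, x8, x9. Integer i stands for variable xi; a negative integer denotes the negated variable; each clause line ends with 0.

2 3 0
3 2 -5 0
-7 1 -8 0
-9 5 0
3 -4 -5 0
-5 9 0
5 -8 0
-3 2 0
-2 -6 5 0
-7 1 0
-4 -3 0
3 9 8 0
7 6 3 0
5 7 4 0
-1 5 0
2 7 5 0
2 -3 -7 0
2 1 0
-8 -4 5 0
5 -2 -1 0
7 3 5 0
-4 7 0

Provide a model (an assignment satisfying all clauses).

x1=T, x2=T, x3=T, x4=F, x5=T, x6=F, x7=T, x8=F, x9=T

Try x1 = True.
  then x5 is forced to True.
  then x9 is forced to True.
Set x2 = True and propagate.
Try x3 = True.
  then x4 is forced to False.
x6, x7, x8 are now unconstrained; take x6 = False, x7 = True, x8 = False.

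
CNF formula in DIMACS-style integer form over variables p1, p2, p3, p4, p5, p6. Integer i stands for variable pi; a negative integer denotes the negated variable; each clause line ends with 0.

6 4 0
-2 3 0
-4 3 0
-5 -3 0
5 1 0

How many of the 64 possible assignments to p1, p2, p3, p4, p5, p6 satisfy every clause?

9

Case analysis on p3 and p4:
  p3=T, p4=T: remaining (p1,p2,p5,p6) ∈ {(T,F,F,F); (T,F,F,T); (T,T,F,F); (T,T,F,T)} — 4.
  p3=T, p4=F: remaining (p1,p2,p5,p6) ∈ {(T,F,F,T); (T,T,F,T)} — 2.
  p3=F, p4=T: a clause becomes empty — 0.
  p3=F, p4=F: remaining (p1,p2,p5,p6) ∈ {(F,F,T,T); (T,F,F,T); (T,F,T,T)} — 3.
Total: 4 + 2 + 0 + 3 = 9.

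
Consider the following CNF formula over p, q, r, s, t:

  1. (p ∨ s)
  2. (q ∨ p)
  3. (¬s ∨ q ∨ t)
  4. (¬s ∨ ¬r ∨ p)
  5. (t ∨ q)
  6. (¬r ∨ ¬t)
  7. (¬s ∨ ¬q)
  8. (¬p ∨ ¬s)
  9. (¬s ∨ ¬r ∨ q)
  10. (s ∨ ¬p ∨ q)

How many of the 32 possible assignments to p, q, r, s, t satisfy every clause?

The models are:
  p=T q=T r=F s=F t=F
  p=T q=T r=F s=F t=T
  p=T q=T r=T s=F t=F
That's 3 in total.

3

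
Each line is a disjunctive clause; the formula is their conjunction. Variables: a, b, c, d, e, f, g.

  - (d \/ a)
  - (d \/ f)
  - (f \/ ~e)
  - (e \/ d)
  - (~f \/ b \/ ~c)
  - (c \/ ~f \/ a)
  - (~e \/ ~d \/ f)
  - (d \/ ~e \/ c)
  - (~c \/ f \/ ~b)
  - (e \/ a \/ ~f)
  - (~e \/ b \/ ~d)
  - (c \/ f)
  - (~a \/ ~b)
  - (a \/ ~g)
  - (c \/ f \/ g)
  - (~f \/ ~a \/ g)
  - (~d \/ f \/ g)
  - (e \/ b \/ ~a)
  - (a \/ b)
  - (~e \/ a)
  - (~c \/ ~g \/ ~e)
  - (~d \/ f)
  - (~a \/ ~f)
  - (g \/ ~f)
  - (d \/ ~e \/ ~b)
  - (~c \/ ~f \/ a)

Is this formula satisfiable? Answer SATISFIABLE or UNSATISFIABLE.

f = True:
  propagation gives a=False, d=True, c=True; an empty clause results — contradiction.
f = False:
  propagation gives d=True; an empty clause results — contradiction.
Every branch closes, so no satisfying assignment exists.

UNSATISFIABLE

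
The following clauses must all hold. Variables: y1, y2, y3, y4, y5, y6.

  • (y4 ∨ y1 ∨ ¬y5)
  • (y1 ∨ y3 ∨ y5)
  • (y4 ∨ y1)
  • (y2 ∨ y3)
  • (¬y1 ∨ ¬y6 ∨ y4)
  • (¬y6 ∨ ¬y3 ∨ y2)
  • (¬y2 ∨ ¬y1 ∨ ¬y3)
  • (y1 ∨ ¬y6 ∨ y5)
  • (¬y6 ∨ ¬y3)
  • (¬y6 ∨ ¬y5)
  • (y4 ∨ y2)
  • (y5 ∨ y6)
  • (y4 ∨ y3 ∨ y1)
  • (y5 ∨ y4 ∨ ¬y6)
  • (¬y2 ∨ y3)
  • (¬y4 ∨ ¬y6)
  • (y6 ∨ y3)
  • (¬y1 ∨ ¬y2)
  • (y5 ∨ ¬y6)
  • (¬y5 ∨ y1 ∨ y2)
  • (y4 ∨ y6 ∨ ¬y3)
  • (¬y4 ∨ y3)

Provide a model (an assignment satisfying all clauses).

Set y1 = False and propagate.
  then y4 is forced to True.
  then y6 is forced to False.
  then y5 is forced to True.
  then y3 is forced to True.
  then y2 is forced to True.
Every clause has at least one true literal under this assignment.
Check each clause:
  1. (y1 ∨ ¬y5 ∨ y4) — y4 is true.
  2. (y3 ∨ y5 ∨ y1) — y3 is true.
  3. (y4 ∨ y1) — y4 is true.
  4. (y3 ∨ y2) — y2 is true.
  5. (¬y6 ∨ ¬y1 ∨ y4) — ¬y6 is true.
  6. (¬y3 ∨ y2 ∨ ¬y6) — y2 is true.
  7. (¬y1 ∨ ¬y2 ∨ ¬y3) — ¬y1 is true.
  8. (¬y6 ∨ y1 ∨ y5) — ¬y6 is true.
  9. (¬y6 ∨ ¬y3) — ¬y6 is true.
  10. (¬y6 ∨ ¬y5) — ¬y6 is true.
  11. (y2 ∨ y4) — y2 is true.
  12. (y6 ∨ y5) — y5 is true.
  13. (y3 ∨ y4 ∨ y1) — y3 is true.
  14. (y4 ∨ ¬y6 ∨ y5) — ¬y6 is true.
  15. (y3 ∨ ¬y2) — y3 is true.
  16. (¬y4 ∨ ¬y6) — ¬y6 is true.
  17. (y6 ∨ y3) — y3 is true.
  18. (¬y2 ∨ ¬y1) — ¬y1 is true.
  19. (y5 ∨ ¬y6) — ¬y6 is true.
  20. (¬y5 ∨ y1 ∨ y2) — y2 is true.
  21. (y6 ∨ ¬y3 ∨ y4) — y4 is true.
  22. (y3 ∨ ¬y4) — y3 is true.

y1 = F, y2 = T, y3 = T, y4 = T, y5 = T, y6 = F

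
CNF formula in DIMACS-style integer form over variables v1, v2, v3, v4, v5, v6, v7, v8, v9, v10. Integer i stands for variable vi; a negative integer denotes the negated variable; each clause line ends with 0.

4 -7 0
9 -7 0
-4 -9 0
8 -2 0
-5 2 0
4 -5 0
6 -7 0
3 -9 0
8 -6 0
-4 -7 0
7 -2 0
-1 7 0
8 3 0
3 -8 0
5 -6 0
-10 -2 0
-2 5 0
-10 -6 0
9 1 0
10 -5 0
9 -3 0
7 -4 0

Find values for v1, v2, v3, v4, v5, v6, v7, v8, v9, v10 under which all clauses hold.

Try v1 = False.
  then v9 is forced to True.
  then v4 is forced to False.
  then v7 is forced to False.
  then v5 is forced to False.
  then v3 is forced to True.
  then v2 is forced to False.
  then v6 is forced to False.
v8, v10 are now unconstrained; take v8 = True, v10 = True.

v1=0, v2=0, v3=1, v4=0, v5=0, v6=0, v7=0, v8=1, v9=1, v10=1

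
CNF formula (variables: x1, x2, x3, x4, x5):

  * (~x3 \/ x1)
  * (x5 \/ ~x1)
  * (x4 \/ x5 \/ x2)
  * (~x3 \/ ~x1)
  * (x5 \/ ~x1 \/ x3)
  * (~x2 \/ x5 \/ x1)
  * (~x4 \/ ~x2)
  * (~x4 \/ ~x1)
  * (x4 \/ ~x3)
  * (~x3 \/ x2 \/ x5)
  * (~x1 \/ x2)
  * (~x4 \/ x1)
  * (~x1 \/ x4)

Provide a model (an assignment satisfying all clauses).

x1=0, x2=0, x3=0, x4=0, x5=1

Check each clause:
  1. (~x3 \/ x1) — ~x3 is true.
  2. (~x1 \/ x5) — x5 is true.
  3. (x4 \/ x5 \/ x2) — x5 is true.
  4. (~x1 \/ ~x3) — ~x3 is true.
  5. (x3 \/ ~x1 \/ x5) — x5 is true.
  6. (x1 \/ x5 \/ ~x2) — x5 is true.
  7. (~x2 \/ ~x4) — ~x4 is true.
  8. (~x4 \/ ~x1) — ~x4 is true.
  9. (~x3 \/ x4) — ~x3 is true.
  10. (x5 \/ ~x3 \/ x2) — x5 is true.
  11. (x2 \/ ~x1) — ~x1 is true.
  12. (~x4 \/ x1) — ~x4 is true.
  13. (~x1 \/ x4) — ~x1 is true.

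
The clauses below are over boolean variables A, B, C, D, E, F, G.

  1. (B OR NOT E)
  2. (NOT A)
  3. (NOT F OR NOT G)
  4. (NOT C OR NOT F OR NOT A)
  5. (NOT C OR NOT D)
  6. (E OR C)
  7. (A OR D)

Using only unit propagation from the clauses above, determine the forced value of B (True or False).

True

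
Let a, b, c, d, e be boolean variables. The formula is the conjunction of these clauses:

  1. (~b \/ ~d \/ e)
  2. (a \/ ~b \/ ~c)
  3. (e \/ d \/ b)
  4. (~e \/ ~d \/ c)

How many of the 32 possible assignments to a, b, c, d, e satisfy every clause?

17

Case analysis on b and d:
  b=1, d=1: remaining (a,c,e) ∈ {(1,1,1)} — 1.
  b=1, d=0: e free; 3 ways for (a,c) × 2^1 = 6.
  b=0, d=1: a free; 3 ways for (c,e) × 2^1 = 6.
  b=0, d=0: remaining (a,c,e) ∈ {(0,0,1); (0,1,1); (1,0,1); (1,1,1)} — 4.
Total: 1 + 6 + 6 + 4 = 17.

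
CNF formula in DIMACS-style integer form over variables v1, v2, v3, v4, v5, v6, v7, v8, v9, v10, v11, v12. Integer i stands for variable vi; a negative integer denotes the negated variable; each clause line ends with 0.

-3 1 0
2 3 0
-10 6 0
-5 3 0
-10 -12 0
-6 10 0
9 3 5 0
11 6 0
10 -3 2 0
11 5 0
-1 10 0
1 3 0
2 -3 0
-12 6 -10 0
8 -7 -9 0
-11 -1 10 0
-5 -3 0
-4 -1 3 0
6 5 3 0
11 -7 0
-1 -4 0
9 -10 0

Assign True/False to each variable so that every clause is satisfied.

v2 occurs only positively in the remaining clauses — set v2 = True.
Pure literal: v4 appears only negated; assign v4 = False.
Set v1 = True and propagate.
  then v10 is forced to True.
  then v6 is forced to True.
  then v12 is forced to False.
  then v9 is forced to True.
Branch on v3: take v3 = True.
  then v5 is forced to False.
  then v11 is forced to True.
The remaining clauses are satisfied by v7 = False, v8 = True.

v1 = 1, v2 = 1, v3 = 1, v4 = 0, v5 = 0, v6 = 1, v7 = 0, v8 = 1, v9 = 1, v10 = 1, v11 = 1, v12 = 0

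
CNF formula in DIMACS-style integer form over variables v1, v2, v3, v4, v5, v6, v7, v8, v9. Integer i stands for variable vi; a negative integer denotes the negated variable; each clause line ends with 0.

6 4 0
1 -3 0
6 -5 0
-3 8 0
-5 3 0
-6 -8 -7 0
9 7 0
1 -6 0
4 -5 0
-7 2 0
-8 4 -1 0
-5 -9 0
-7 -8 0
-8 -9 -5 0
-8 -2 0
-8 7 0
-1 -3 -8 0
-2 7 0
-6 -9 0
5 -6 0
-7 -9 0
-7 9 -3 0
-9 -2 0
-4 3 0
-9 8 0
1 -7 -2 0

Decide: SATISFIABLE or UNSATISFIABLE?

UNSATISFIABLE

v7 = True:
  propagation gives v2=True, v8=False, v3=False, v5=False; an empty clause results — contradiction.
v7 = False:
  propagation gives v9=True, v5=False, v8=False; an empty clause results — contradiction.
Every branch closes, so no satisfying assignment exists.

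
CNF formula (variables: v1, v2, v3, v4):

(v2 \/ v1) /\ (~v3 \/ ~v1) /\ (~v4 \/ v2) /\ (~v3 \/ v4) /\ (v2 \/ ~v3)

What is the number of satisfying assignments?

6

The models are:
  v1=0 v2=1 v3=0 v4=0
  v1=0 v2=1 v3=0 v4=1
  v1=0 v2=1 v3=1 v4=1
  v1=1 v2=0 v3=0 v4=0
  v1=1 v2=1 v3=0 v4=0
  v1=1 v2=1 v3=0 v4=1
That's 6 in total.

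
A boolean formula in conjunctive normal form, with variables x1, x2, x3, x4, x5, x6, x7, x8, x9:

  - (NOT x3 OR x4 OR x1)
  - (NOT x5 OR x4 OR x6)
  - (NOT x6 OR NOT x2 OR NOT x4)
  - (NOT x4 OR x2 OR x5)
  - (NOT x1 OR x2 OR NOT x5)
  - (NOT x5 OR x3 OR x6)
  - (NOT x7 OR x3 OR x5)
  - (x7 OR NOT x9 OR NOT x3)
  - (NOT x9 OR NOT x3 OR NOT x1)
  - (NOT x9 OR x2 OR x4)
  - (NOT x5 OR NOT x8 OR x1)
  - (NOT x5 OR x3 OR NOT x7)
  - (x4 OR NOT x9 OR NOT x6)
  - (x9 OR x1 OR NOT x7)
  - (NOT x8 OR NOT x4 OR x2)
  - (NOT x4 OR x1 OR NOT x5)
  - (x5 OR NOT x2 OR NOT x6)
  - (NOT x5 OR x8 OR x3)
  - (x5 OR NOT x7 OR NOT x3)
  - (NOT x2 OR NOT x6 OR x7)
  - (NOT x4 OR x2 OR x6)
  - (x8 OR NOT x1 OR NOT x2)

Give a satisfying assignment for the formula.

x1=False, x2=True, x3=False, x4=False, x5=False, x6=False, x7=False, x8=False, x9=False

Check each clause:
  1. (NOT x3 OR x4 OR x1) — NOT x3 is true.
  2. (NOT x5 OR x4 OR x6) — NOT x5 is true.
  3. (NOT x2 OR NOT x4 OR NOT x6) — NOT x6 is true.
  4. (NOT x4 OR x2 OR x5) — x2 is true.
  5. (x2 OR NOT x1 OR NOT x5) — x2 is true.
  6. (x6 OR NOT x5 OR x3) — NOT x5 is true.
  7. (x5 OR x3 OR NOT x7) — NOT x7 is true.
  8. (x7 OR NOT x9 OR NOT x3) — NOT x9 is true.
  9. (NOT x9 OR NOT x1 OR NOT x3) — NOT x3 is true.
  10. (x4 OR x2 OR NOT x9) — x2 is true.
  11. (NOT x8 OR NOT x5 OR x1) — NOT x8 is true.
  12. (NOT x5 OR NOT x7 OR x3) — NOT x7 is true.
  13. (x4 OR NOT x6 OR NOT x9) — NOT x6 is true.
  14. (NOT x7 OR x9 OR x1) — NOT x7 is true.
  15. (NOT x4 OR x2 OR NOT x8) — NOT x8 is true.
  16. (NOT x4 OR NOT x5 OR x1) — NOT x5 is true.
  17. (NOT x6 OR NOT x2 OR x5) — NOT x6 is true.
  18. (x8 OR NOT x5 OR x3) — NOT x5 is true.
  19. (NOT x7 OR x5 OR NOT x3) — NOT x7 is true.
  20. (NOT x6 OR NOT x2 OR x7) — NOT x6 is true.
  21. (x6 OR NOT x4 OR x2) — x2 is true.
  22. (NOT x1 OR x8 OR NOT x2) — NOT x1 is true.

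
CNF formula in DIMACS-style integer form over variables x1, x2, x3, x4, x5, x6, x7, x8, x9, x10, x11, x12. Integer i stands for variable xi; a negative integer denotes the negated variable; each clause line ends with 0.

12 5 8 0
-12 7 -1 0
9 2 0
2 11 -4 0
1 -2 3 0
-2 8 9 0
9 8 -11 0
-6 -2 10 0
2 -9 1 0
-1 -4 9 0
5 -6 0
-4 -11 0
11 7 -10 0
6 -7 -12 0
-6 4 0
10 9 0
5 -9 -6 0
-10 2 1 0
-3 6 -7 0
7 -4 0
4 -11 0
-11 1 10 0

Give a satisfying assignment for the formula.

x1=T  x2=F  x3=F  x4=F  x5=T  x6=F  x7=T  x8=T  x9=T  x10=T  x11=F  x12=F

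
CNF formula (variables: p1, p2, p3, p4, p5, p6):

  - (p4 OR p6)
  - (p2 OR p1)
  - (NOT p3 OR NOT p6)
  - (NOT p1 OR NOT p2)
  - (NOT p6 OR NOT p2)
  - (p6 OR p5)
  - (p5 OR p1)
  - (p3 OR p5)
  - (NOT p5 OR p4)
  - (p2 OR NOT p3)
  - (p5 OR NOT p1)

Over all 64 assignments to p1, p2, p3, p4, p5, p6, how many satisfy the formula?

4

Satisfying assignments:
  p1=0 p2=1 p3=0 p4=1 p5=1 p6=0
  p1=0 p2=1 p3=1 p4=1 p5=1 p6=0
  p1=1 p2=0 p3=0 p4=1 p5=1 p6=0
  p1=1 p2=0 p3=0 p4=1 p5=1 p6=1
Count: 4.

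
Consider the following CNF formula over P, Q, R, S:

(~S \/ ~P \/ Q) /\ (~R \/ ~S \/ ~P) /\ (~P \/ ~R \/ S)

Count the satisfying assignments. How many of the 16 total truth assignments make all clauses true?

Case analysis on P and S:
  P=1, S=1: remaining (Q,R) ∈ {(1,0)} — 1.
  P=1, S=0: remaining (Q,R) ∈ {(0,0); (1,0)} — 2.
  P=0, S=1: remaining (Q,R) ∈ {(0,0); (0,1); (1,0); (1,1)} — 4.
  P=0, S=0: remaining (Q,R) ∈ {(0,0); (0,1); (1,0); (1,1)} — 4.
Total: 1 + 2 + 4 + 4 = 11.

11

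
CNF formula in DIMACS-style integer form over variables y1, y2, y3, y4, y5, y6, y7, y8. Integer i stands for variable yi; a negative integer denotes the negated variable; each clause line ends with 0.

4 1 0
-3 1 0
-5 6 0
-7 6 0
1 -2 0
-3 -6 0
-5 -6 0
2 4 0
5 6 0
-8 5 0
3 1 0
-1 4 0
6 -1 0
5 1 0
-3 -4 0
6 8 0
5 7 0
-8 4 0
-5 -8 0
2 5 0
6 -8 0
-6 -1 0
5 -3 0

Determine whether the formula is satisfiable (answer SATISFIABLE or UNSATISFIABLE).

y5 = True:
  propagation gives y6=True; an empty clause results — contradiction.
y5 = False:
  propagation gives y6=True, y3=False, y8=False, y1=True; an empty clause results — contradiction.
Every branch closes, so no satisfying assignment exists.

UNSATISFIABLE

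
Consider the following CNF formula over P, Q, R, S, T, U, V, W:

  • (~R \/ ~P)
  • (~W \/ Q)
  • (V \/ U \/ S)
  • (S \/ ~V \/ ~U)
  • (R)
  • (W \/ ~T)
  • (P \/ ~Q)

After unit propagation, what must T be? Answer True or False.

False

Unit clause (R) sets R = True.
In (~P \/ ~R), ~R is now false; ~P must hold, so P = False.
From (~Q \/ P) and P = False: Q = False.
(~W \/ Q): since Q = False, the clause reduces to (~W). W = False.
(~T \/ W): since W = False, the clause reduces to (~T). T = False.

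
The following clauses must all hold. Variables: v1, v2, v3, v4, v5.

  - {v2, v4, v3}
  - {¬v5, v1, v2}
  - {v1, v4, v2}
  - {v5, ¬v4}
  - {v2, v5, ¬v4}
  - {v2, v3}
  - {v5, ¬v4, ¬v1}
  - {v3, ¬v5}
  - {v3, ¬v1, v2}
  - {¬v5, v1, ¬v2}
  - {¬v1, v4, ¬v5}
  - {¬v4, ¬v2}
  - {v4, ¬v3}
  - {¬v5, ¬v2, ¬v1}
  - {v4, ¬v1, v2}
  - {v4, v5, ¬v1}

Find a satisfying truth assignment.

v1 = T, v2 = F, v3 = T, v4 = T, v5 = T

Check each clause:
  1. {v2, v4, v3} — v3 is true.
  2. {¬v5, v1, v2} — v1 is true.
  3. {v2, v4, v1} — v1 is true.
  4. {¬v4, v5} — v5 is true.
  5. {v5, ¬v4, v2} — v5 is true.
  6. {v2, v3} — v3 is true.
  7. {¬v1, v5, ¬v4} — v5 is true.
  8. {¬v5, v3} — v3 is true.
  9. {¬v1, v3, v2} — v3 is true.
  10. {v1, ¬v5, ¬v2} — v1 is true.
  11. {v4, ¬v1, ¬v5} — v4 is true.
  12. {¬v4, ¬v2} — ¬v2 is true.
  13. {¬v3, v4} — v4 is true.
  14. {¬v2, ¬v5, ¬v1} — ¬v2 is true.
  15. {v2, v4, ¬v1} — v4 is true.
  16. {¬v1, v4, v5} — v4 is true.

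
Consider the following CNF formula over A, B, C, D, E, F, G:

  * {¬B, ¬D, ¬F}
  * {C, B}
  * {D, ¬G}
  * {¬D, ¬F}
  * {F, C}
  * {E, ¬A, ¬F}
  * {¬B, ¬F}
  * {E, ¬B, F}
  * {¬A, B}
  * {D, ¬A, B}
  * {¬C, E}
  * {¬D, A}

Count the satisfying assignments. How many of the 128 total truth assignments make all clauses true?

6

Satisfying assignments:
  A=F B=F C=T D=F E=T F=F G=F
  A=F B=F C=T D=F E=T F=T G=F
  A=F B=T C=T D=F E=T F=F G=F
  A=T B=T C=T D=F E=T F=F G=F
  A=T B=T C=T D=T E=T F=F G=F
  A=T B=T C=T D=T E=T F=F G=T
Count: 6.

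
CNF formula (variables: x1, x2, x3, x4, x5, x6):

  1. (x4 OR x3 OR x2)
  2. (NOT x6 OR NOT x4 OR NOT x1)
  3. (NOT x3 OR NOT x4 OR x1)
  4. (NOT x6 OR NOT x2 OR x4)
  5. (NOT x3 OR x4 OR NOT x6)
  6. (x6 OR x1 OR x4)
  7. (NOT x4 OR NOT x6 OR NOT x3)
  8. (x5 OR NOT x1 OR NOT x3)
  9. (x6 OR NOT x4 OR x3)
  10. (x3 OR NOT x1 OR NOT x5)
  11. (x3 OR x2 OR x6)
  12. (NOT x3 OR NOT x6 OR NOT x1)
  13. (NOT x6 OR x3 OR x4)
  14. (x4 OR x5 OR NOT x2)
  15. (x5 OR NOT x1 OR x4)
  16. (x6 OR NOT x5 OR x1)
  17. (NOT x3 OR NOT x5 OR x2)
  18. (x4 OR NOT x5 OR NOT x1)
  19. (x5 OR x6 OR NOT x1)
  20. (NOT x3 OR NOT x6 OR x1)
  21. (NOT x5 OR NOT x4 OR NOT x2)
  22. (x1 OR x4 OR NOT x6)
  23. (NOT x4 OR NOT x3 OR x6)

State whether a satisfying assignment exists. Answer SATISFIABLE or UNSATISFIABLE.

Set x1 = False and propagate.
Try x2 = True.
For the remaining variables, x3 = False, x4 = True, x5 = False, x6 = True works.
So x1=False, x2=True, x3=False, x4=True, x5=False, x6=True is a satisfying assignment.

SATISFIABLE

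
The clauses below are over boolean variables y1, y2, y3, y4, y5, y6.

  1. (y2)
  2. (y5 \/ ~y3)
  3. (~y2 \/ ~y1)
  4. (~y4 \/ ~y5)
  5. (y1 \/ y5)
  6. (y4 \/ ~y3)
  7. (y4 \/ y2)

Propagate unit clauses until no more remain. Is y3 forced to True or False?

(y2) stands alone — y2 = True.
(~y1 \/ ~y2): since y2 = True, the clause reduces to (~y1). y1 = False.
In (y1 \/ y5), y1 is now false; y5 must hold, so y5 = True.
(~y5 \/ ~y4) with y5 = True leaves only ~y4, so y4 = False.
(y4 \/ ~y3): since y4 = False, the clause reduces to (~y3). y3 = False.

False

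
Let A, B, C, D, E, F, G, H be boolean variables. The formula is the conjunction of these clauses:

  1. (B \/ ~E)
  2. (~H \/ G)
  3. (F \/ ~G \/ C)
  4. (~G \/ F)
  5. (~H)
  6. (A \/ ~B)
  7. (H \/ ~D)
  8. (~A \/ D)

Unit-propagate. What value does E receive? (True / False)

False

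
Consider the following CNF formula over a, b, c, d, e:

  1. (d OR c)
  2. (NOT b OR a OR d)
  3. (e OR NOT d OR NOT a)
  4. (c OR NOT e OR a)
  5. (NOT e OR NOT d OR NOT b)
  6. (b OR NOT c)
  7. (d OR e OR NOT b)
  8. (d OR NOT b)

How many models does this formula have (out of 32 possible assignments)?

4

The models are:
  a=0 b=0 c=0 d=1 e=0
  a=0 b=1 c=0 d=1 e=0
  a=0 b=1 c=1 d=1 e=0
  a=1 b=0 c=0 d=1 e=1
Count: 4.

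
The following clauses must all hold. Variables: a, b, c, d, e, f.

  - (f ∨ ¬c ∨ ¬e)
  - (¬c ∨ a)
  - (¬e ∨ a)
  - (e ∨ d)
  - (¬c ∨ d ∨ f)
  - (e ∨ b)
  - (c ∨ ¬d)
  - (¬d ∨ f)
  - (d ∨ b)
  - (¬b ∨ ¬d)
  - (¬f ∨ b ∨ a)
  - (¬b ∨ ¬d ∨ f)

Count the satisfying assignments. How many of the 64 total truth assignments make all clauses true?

The models are:
  a=T b=F c=T d=T e=T f=T
  a=T b=T c=F d=F e=T f=F
  a=T b=T c=F d=F e=T f=T
  a=T b=T c=T d=F e=T f=T
Count: 4.

4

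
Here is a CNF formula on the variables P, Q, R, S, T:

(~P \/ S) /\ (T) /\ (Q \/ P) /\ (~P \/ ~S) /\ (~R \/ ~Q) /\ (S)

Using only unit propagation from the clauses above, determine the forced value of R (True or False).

(T) stands alone — T = True.
(S) is a unit clause: S = True.
(~S \/ ~P) with S = True leaves only ~P, so P = False.
In (Q \/ P), P is now false; Q must hold, so Q = True.
From (~R \/ ~Q) and Q = True: R = False.

False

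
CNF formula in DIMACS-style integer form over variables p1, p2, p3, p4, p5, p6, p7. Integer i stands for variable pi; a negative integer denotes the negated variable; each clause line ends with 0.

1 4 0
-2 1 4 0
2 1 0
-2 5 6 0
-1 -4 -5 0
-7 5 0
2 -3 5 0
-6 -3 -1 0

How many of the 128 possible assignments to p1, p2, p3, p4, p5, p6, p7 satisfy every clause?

Split on p1, then p2.
  p1=1, p2=1: 8 of the 32 assignments to (p3,p4,p5,p6,p7) work.
  p1=1, p2=0: 10 of the 32 assignments to (p3,p4,p5,p6,p7) work.
  p1=0, p2=1: p3 free; 5 ways for (p4,p5,p6,p7) × 2^1 = 10.
  p1=0, p2=0: a clause becomes empty — 0.
Total: 8 + 10 + 10 + 0 = 28.

28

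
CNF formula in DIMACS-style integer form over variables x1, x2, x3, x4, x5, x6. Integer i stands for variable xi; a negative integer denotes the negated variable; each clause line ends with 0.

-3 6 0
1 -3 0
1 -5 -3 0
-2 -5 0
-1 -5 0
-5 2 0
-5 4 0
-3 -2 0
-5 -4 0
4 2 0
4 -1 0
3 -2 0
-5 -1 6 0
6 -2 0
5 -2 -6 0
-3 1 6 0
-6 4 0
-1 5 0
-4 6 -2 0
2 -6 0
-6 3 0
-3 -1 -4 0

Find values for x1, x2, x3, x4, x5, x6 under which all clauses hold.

Set x1 = False and propagate.
  then x3 is forced to False.
  then x2 is forced to False.
  then x5 is forced to False.
  then x4 is forced to True.
  then x6 is forced to False.
Every clause has at least one true literal under this assignment.
Check each clause:
  1. (x6 | ~x3) — ~x3 is true.
  2. (~x3 | x1) — ~x3 is true.
  3. (x1 | ~x5 | ~x3) — ~x5 is true.
  4. (~x5 | ~x2) — ~x5 is true.
  5. (~x1 | ~x5) — ~x5 is true.
  6. (~x5 | x2) — ~x5 is true.
  7. (~x5 | x4) — ~x5 is true.
  8. (~x3 | ~x2) — ~x3 is true.
  9. (~x5 | ~x4) — ~x5 is true.
  10. (x2 | x4) — x4 is true.
  11. (~x1 | x4) — x4 is true.
  12. (~x2 | x3) — ~x2 is true.
  13. (x6 | ~x1 | ~x5) — ~x5 is true.
  14. (x6 | ~x2) — ~x2 is true.
  15. (~x6 | ~x2 | x5) — ~x6 is true.
  16. (x6 | x1 | ~x3) — ~x3 is true.
  17. (x4 | ~x6) — ~x6 is true.
  18. (x5 | ~x1) — ~x1 is true.
  19. (x6 | ~x4 | ~x2) — ~x2 is true.
  20. (x2 | ~x6) — ~x6 is true.
  21. (~x6 | x3) — ~x6 is true.
  22. (~x1 | ~x3 | ~x4) — ~x3 is true.

x1=False, x2=False, x3=False, x4=True, x5=False, x6=False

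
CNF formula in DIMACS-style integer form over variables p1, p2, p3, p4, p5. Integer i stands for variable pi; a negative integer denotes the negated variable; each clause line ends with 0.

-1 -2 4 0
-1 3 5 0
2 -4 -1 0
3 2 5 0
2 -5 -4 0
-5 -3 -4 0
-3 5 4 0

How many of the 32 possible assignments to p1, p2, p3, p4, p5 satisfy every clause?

13

Case analysis on p4 and p5:
  p4=T, p5=T: remaining (p1,p2,p3) ∈ {(F,T,F); (T,T,F)} — 2.
  p4=T, p5=F: remaining (p1,p2,p3) ∈ {(F,F,T); (F,T,F); (F,T,T); (T,T,T)} — 4.
  p4=F, p5=T: p3 free; 3 ways for (p1,p2) × 2^1 = 6.
  p4=F, p5=F: remaining (p1,p2,p3) ∈ {(F,T,F)} — 1.
Total: 2 + 4 + 6 + 1 = 13.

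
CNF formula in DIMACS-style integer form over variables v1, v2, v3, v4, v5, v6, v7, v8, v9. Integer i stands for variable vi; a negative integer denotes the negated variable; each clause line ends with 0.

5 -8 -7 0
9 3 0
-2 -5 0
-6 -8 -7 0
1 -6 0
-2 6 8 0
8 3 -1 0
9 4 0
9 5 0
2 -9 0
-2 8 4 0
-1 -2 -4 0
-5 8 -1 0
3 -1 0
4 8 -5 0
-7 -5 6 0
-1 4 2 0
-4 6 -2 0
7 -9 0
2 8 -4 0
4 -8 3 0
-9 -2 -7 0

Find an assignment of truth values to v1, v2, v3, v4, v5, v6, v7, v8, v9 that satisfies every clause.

v1=1, v2=0, v3=1, v4=1, v5=1, v6=1, v7=0, v8=1, v9=0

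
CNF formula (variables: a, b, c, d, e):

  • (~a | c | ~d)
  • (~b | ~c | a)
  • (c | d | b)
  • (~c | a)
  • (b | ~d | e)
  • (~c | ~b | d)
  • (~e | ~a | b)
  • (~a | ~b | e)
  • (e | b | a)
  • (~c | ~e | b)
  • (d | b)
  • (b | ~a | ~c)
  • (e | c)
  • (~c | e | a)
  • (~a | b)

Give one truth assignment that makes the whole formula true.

a = T  b = T  c = F  d = F  e = T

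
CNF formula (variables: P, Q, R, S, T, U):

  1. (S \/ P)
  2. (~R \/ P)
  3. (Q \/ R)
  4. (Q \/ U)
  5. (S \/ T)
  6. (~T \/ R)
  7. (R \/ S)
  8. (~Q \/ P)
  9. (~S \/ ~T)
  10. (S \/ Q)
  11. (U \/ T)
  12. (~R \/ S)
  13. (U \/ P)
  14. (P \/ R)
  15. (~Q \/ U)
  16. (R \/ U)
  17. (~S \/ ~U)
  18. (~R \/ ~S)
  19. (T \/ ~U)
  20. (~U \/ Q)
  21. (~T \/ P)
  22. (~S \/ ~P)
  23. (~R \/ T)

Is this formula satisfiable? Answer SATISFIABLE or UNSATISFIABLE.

R = True:
  propagation gives P=True, S=True; an empty clause results — contradiction.
R = False:
  propagation gives Q=True, T=False, S=True, P=True; an empty clause results — contradiction.
Every branch closes, so no satisfying assignment exists.

UNSATISFIABLE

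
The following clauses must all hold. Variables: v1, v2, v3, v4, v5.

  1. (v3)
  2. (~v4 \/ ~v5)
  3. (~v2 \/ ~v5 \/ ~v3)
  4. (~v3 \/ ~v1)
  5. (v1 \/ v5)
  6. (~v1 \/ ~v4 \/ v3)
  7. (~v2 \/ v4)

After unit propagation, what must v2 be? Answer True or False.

(v3) is a unit clause: v3 = True.
In (~v3 \/ ~v1), ~v3 is now false; ~v1 must hold, so v1 = False.
In (v5 \/ v1), v1 is now false; v5 must hold, so v5 = True.
(~v5 \/ ~v4): since v5 = True, the clause reduces to (~v4). v4 = False.
(~v3 \/ ~v2 \/ ~v5) with v5 = True, v3 = True leaves only ~v2, so v2 = False.

False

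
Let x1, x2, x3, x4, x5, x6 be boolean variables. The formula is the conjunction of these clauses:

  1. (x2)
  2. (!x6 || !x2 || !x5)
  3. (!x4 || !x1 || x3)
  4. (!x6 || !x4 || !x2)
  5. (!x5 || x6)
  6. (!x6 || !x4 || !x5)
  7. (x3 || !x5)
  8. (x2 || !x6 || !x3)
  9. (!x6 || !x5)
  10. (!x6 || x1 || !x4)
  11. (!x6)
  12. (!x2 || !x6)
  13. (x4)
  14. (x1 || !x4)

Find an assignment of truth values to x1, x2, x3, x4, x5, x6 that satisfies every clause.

x1 = T, x2 = T, x3 = T, x4 = T, x5 = F, x6 = F

(x2) is a unit clause, so x2 = True.
The clause (!x6) is unit: x6 must be False.
Unit propagation: (!x5) forces x5 = False.
(x4) is a unit clause, so x4 = True.
Unit propagation: (x1) forces x1 = True.
Unit propagation: (x3) forces x3 = True.
Every clause has at least one true literal under this assignment.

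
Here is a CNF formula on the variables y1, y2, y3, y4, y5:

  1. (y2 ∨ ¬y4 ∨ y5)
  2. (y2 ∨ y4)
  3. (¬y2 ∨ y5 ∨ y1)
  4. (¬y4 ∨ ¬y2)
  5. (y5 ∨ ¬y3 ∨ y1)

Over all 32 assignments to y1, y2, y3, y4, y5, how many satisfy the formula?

10

Case analysis on y2 and y4:
  y2=1, y4=1: a clause becomes empty — 0.
  y2=1, y4=0: y3 free; 3 ways for (y1,y5) × 2^1 = 6.
  y2=0, y4=1: remaining (y1,y3,y5) ∈ {(0,0,1); (0,1,1); (1,0,1); (1,1,1)} — 4.
  y2=0, y4=0: a clause becomes empty — 0.
Total: 0 + 6 + 4 + 0 = 10.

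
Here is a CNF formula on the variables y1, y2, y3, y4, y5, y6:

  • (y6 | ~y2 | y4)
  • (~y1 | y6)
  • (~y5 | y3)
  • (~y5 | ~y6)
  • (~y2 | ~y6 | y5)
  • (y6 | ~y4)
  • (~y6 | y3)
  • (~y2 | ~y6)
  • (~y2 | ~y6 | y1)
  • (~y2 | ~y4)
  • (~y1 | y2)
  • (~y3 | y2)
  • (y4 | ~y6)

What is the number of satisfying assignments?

1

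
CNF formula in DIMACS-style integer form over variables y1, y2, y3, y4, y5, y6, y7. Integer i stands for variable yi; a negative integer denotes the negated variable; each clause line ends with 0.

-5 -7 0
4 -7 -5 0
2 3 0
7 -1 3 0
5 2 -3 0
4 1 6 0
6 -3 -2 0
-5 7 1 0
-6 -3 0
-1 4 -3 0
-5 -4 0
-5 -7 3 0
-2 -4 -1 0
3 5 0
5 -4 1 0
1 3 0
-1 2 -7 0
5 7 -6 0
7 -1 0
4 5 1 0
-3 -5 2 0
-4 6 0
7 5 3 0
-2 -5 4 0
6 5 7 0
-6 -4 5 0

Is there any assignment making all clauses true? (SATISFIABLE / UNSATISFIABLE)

UNSATISFIABLE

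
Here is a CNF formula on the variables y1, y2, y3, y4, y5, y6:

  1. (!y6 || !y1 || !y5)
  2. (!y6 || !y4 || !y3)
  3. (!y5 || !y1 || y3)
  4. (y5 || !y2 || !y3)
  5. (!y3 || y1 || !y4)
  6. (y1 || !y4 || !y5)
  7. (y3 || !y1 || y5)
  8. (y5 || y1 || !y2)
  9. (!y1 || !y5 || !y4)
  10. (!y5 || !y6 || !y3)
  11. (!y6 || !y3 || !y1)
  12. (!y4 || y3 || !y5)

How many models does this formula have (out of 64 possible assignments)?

16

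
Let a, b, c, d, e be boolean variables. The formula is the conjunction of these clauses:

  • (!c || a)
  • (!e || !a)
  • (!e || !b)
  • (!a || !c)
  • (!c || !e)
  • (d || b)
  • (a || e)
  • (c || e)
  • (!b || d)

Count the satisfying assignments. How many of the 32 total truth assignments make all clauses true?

1

Satisfying assignments:
  a=F b=F c=F d=T e=T
That's 1 in total.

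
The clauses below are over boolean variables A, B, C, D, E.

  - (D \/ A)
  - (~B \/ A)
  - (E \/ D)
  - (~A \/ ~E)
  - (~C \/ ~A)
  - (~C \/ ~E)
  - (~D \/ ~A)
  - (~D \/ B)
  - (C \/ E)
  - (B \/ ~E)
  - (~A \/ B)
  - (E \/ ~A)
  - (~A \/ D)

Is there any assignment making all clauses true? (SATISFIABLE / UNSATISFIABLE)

UNSATISFIABLE

A = True:
  propagation gives E=False; an empty clause results — contradiction.
A = False:
  propagation gives D=True, B=False; an empty clause results — contradiction.
Every branch closes, so no satisfying assignment exists.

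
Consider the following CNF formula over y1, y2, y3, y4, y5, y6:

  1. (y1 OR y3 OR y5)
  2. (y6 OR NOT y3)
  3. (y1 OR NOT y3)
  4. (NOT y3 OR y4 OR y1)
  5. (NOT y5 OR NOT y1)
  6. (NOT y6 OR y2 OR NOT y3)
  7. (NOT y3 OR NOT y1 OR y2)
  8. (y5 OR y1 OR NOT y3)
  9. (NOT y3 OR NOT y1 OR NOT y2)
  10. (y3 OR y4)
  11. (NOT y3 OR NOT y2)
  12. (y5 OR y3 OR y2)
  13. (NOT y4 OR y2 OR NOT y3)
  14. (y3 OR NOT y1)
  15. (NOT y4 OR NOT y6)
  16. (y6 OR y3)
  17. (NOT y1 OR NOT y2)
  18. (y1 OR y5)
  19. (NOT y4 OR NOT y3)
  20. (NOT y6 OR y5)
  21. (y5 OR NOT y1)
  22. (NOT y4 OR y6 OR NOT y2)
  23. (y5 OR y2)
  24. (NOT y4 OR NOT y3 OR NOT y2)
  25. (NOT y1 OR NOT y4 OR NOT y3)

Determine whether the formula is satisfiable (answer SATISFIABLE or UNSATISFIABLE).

UNSATISFIABLE

y3 = True:
  propagation gives y6=True, y1=True, y5=False; an empty clause results — contradiction.
y3 = False:
  propagation gives y4=True, y1=False, y5=True, y6=False; an empty clause results — contradiction.
Every branch closes, so no satisfying assignment exists.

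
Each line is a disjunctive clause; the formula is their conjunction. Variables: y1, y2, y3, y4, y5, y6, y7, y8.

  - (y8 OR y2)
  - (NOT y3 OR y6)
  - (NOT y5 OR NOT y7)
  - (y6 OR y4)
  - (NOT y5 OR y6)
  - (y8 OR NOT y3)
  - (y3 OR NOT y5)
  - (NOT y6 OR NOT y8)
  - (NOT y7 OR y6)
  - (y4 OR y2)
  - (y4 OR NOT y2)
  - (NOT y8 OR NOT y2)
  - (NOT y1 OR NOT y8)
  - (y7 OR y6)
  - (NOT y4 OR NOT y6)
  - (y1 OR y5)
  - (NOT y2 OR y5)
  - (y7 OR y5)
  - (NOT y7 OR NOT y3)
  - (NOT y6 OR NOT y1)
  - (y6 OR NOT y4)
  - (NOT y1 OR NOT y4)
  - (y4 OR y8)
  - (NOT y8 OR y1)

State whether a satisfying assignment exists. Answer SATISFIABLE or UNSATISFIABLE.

UNSATISFIABLE

y6 = True:
  propagation gives y8=False, y2=True, y3=False, y5=False; an empty clause results — contradiction.
y6 = False:
  propagation gives y3=False, y4=True; an empty clause results — contradiction.
Every branch closes, so no satisfying assignment exists.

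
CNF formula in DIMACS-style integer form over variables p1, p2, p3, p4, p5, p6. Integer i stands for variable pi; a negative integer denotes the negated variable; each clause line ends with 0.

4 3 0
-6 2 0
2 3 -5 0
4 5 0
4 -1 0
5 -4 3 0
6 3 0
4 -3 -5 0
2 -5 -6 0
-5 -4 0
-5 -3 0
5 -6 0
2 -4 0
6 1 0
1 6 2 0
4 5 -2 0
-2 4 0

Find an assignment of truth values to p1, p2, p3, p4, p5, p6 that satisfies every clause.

p1 = True, p2 = True, p3 = True, p4 = True, p5 = False, p6 = False

Check each clause:
  1. (p4 OR p3) — p3 is true.
  2. (NOT p6 OR p2) — p2 is true.
  3. (NOT p5 OR p2 OR p3) — p3 is true.
  4. (p5 OR p4) — p4 is true.
  5. (p4 OR NOT p1) — p4 is true.
  6. (NOT p4 OR p3 OR p5) — p3 is true.
  7. (p3 OR p6) — p3 is true.
  8. (p4 OR NOT p3 OR NOT p5) — NOT p5 is true.
  9. (p2 OR NOT p5 OR NOT p6) — NOT p6 is true.
  10. (NOT p4 OR NOT p5) — NOT p5 is true.
  11. (NOT p3 OR NOT p5) — NOT p5 is true.
  12. (p5 OR NOT p6) — NOT p6 is true.
  13. (NOT p4 OR p2) — p2 is true.
  14. (p1 OR p6) — p1 is true.
  15. (p1 OR p6 OR p2) — p1 is true.
  16. (p5 OR p4 OR NOT p2) — p4 is true.
  17. (NOT p2 OR p4) — p4 is true.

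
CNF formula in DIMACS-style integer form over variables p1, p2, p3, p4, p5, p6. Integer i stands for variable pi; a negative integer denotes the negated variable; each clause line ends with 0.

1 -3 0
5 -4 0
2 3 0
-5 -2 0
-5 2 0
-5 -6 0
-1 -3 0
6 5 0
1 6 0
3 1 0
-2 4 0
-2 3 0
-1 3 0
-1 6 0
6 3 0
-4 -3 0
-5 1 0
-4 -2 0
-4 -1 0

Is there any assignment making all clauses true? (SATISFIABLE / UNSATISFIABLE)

UNSATISFIABLE

p1 = True:
  propagation gives p3=False; an empty clause results — contradiction.
p1 = False:
  propagation gives p3=False; an empty clause results — contradiction.
Every branch closes, so no satisfying assignment exists.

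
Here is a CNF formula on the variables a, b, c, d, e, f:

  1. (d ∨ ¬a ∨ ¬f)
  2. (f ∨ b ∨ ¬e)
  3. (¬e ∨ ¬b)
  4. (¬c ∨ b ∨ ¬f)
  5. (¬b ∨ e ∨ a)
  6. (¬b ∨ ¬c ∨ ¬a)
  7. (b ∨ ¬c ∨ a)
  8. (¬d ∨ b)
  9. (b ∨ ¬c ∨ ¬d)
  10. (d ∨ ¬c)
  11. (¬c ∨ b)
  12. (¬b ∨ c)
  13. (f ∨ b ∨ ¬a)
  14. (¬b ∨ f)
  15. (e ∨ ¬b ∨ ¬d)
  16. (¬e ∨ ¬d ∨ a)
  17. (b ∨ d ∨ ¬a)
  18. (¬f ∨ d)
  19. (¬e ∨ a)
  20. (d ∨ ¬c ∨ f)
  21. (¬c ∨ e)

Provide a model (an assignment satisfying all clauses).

a=F  b=F  c=F  d=F  e=F  f=F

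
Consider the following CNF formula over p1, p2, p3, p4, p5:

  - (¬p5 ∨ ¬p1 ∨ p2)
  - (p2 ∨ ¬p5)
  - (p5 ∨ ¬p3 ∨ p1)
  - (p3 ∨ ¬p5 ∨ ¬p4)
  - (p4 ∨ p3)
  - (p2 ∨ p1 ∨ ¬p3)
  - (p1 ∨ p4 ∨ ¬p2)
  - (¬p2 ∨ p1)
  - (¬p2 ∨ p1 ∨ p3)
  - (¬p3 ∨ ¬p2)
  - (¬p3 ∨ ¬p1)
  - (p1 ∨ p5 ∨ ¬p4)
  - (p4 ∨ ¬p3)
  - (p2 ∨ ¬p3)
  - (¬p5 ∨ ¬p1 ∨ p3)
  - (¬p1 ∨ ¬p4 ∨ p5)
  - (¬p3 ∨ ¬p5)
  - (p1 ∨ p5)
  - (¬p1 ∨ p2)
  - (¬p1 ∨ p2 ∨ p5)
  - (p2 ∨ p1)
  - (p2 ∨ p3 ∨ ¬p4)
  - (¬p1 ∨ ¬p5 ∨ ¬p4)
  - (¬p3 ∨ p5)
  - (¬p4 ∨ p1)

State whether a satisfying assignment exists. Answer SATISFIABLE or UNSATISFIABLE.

p1 = True:
  propagation gives p3=False, p4=True, p5=False; an empty clause results — contradiction.
p1 = False:
  propagation gives p2=False; an empty clause results — contradiction.
Every branch closes, so no satisfying assignment exists.

UNSATISFIABLE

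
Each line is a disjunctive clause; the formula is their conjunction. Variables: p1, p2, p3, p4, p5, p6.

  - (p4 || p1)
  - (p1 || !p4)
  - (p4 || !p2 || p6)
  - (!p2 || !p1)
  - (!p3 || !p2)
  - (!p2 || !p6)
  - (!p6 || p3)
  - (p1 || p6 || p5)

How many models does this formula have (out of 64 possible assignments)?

12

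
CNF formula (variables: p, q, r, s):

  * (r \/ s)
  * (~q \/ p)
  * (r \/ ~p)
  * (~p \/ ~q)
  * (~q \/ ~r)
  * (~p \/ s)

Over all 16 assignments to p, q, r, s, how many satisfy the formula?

4

The models are:
  p=F q=F r=F s=T
  p=F q=F r=T s=F
  p=F q=F r=T s=T
  p=T q=F r=T s=T
Count: 4.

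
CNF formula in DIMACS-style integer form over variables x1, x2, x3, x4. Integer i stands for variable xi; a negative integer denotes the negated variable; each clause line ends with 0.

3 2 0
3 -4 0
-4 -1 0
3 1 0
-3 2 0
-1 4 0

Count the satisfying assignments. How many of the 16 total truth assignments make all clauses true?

2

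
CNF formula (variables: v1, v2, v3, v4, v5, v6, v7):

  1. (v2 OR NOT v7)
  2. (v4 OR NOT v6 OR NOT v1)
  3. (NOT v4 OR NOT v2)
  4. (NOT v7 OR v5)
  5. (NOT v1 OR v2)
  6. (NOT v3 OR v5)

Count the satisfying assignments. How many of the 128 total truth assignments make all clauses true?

27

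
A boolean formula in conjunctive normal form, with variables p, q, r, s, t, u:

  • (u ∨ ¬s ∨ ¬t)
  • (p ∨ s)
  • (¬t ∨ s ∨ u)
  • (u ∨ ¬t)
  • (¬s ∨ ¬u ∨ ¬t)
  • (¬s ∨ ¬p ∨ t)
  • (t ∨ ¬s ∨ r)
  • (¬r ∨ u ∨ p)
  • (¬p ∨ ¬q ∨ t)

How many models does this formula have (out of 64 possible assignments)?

Split on t, then s.
  t=T, s=T: a clause becomes empty — 0.
  t=T, s=F: remaining (p,q,r,u) ∈ {(T,F,F,T); (T,F,T,T); (T,T,F,T); (T,T,T,T)} — 4.
  t=F, s=T: remaining (p,q,r,u) ∈ {(F,F,T,T); (F,T,T,T)} — 2.
  t=F, s=F: remaining (p,q,r,u) ∈ {(T,F,F,F); (T,F,F,T); (T,F,T,F); (T,F,T,T)} — 4.
Total: 0 + 4 + 2 + 4 = 10.

10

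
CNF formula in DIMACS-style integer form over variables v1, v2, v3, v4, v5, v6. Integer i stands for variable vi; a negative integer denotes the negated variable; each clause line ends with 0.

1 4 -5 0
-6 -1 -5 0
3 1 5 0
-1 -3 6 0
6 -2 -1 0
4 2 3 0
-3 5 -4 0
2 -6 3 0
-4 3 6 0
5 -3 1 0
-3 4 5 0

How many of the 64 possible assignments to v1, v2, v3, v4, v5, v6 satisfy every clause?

Satisfying assignments:
  v1=F v2=F v3=T v4=T v5=T v6=F
  v1=F v2=F v3=T v4=T v5=T v6=T
  v1=F v2=T v3=F v4=T v5=T v6=T
  v1=F v2=T v3=T v4=T v5=T v6=F
  v1=F v2=T v3=T v4=T v5=T v6=T
  v1=T v2=T v3=F v4=F v5=F v6=T
  v1=T v2=T v3=F v4=T v5=F v6=T
That's 7 in total.

7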